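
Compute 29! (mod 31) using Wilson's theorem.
(30)! = (29)! × (30) ≡ -1 (mod 31). So (29)! ≡ -1 × (30)^(-1) ≡ (-1)×(-1) = 1 (mod 31)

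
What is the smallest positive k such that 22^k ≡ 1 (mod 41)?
Powers of 22 mod 41: 22^1≡22, 22^2≡33, 22^3≡29, 22^4≡23, 22^5≡14, 22^6≡21, 22^7≡11, 22^8≡37, 22^9≡35, 22^10≡32, 22^11≡7, 22^12≡31, 22^13≡26, 22^14≡39, 22^15≡38, 22^16≡16, 22^17≡24, 22^18≡36, 22^19≡13, 22^20≡40, 22^21≡19, 22^22≡8, 22^23≡12, 22^24≡18, 22^25≡27, 22^26≡20, 22^27≡30, 22^28≡4, 22^29≡6, 22^30≡9, 22^31≡34, 22^32≡10, 22^33≡15, 22^34≡2, 22^35≡3, 22^36≡25, 22^37≡17, 22^38≡5, 22^39≡28, 22^40≡1. So the order of 22 is 40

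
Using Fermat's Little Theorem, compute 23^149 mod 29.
By Fermat: 23^{28} ≡ 1 (mod 29). 149 = 5×28 + 9. So 23^{149} ≡ 23^{9} ≡ 7 (mod 29)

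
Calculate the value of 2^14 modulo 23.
By repeated squaring mod 23: 2^{1}≡2, 2^{2}≡4, 2^{4}≡16, 2^{8}≡3. Then 2^{14} = 2^{8+4+2} ≡ 3 × 16 × 4 ≡ 8 mod 23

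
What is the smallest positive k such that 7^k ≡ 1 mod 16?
Powers of 7 mod 16: 7^1≡7, 7^2≡1. ord_16(7) = 2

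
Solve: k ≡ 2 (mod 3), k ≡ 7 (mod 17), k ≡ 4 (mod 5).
M = 3 × 17 × 5 = 255. M₁ = 85, y₁ ≡ 1 (mod 3). M₂ = 15, y₂ ≡ 8 (mod 17). M₃ = 51, y₃ ≡ 1 (mod 5). k = 2×85×1 + 7×15×8 + 4×51×1 ≡ 194 (mod 255)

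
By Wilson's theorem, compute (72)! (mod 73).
By Wilson's theorem, (72)! ≡ -1 ≡ 72 (mod 73)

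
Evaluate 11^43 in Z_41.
Using Fermat: 11^{40} ≡ 1 mod 41. 43 ≡ 3 mod 40. So 11^{43} ≡ 11^{3} ≡ 19 mod 41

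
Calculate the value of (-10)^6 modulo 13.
By repeated squaring (mod 13): (-10)^{1}≡3, (-10)^{2}≡9, (-10)^{4}≡3. Then (-10)^{6} = (-10)^{4+2} ≡ 3 × 9 ≡ 1 (mod 13)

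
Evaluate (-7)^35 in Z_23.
Using Fermat: (-7)^{22} ≡ 1 mod 23. 35 ≡ 13 mod 22. So (-7)^{35} ≡ (-7)^{13} ≡ 3 mod 23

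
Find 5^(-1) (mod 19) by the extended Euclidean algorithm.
Extended GCD: 5(4) + 19(-1) = 1. So 5^(-1) ≡ 4 (mod 19). Verify: 5 × 4 = 20 ≡ 1 (mod 19)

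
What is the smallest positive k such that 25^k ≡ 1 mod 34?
Powers of 25 mod 34: 25^1≡25, 25^2≡13, 25^3≡19, 25^4≡33, 25^5≡9, 25^6≡21, 25^7≡15, 25^8≡1. ord_34(25) = 8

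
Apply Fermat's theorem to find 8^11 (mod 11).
By Fermat: 8^{10} ≡ 1 (mod 11). So 8^{11} = 8^{10} · 8^{1} ≡ 8^{1} ≡ 8 (mod 11)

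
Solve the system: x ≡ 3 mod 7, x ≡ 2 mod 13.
M = 7 × 13 = 91. M₁ = 13, y₁ ≡ 6 mod 7. M₂ = 7, y₂ ≡ 2 mod 13. x = 3×13×6 + 2×7×2 ≡ 80 mod 91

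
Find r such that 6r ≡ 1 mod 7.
Since 7 is prime, by Fermat 6^(-1) ≡ 6^{5} ≡ 6 mod 7. Verify: 6 × 6 = 36 ≡ 1 mod 7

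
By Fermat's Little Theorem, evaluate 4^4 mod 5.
By Fermat's Little Theorem, 4^{4} ≡ 1 (mod 5) since 5 is prime and gcd(4, 5) = 1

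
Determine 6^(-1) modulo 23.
Since 23 is prime, by Fermat 6^(-1) ≡ 6^{21} ≡ 4 mod 23. Verify: 6 × 4 = 24 ≡ 1 mod 23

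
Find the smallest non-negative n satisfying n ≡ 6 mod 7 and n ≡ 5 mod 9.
M = 7 × 9 = 63. M₁ = 9, y₁ ≡ 4 mod 7. M₂ = 7, y₂ ≡ 4 mod 9. n = 6×9×4 + 5×7×4 ≡ 41 mod 63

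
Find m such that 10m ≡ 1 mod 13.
Since 13 is prime, by Fermat 10^(-1) ≡ 10^{11} ≡ 4 mod 13. Verify: 10 × 4 = 40 ≡ 1 mod 13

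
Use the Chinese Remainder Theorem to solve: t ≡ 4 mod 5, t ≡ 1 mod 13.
M = 5 × 13 = 65. M₁ = 13, y₁ ≡ 2 mod 5. M₂ = 5, y₂ ≡ 8 mod 13. t = 4×13×2 + 1×5×8 ≡ 14 mod 65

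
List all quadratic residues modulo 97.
Quadratic residues modulo 97: {1, 2, 3, 4, 6, 8, 9, 11, 12, 16, 18, 22, 24, 25, 27, 31, 32, 33, 35, 36, 43, 44, 47, 48, 49, 50, 53, 54, 61, 62, 64, 65, 66, 70, 72, 73, 75, 79, 81, 85, 86, 88, 89, 91, 93, 94, 95, 96}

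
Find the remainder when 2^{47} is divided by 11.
By Fermat: 2^{10} ≡ 1 mod 11. 47 = 4×10 + 7. So 2^{47} ≡ 2^{7} ≡ 7 mod 11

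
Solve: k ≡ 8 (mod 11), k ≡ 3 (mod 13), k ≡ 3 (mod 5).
M = 11 × 13 × 5 = 715. M₁ = 65, y₁ ≡ 10 (mod 11). M₂ = 55, y₂ ≡ 9 (mod 13). M₃ = 143, y₃ ≡ 2 (mod 5). k = 8×65×10 + 3×55×9 + 3×143×2 ≡ 393 (mod 715)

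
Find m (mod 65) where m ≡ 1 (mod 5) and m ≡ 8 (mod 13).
M = 5 × 13 = 65. M₁ = 13, y₁ ≡ 2 (mod 5). M₂ = 5, y₂ ≡ 8 (mod 13). m = 1×13×2 + 8×5×8 ≡ 21 (mod 65)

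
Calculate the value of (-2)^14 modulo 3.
Using Fermat: (-2)^{2} ≡ 1 mod 3. 14 ≡ 0 mod 2. So (-2)^{14} ≡ (-2)^{0} ≡ 1 mod 3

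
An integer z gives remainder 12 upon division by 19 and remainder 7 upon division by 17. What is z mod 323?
M = 19 × 17 = 323. M₁ = 17, y₁ ≡ 9 mod 19. M₂ = 19, y₂ ≡ 9 mod 17. z = 12×17×9 + 7×19×9 ≡ 126 mod 323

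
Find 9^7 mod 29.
By repeated squaring mod 29: 9^{1}≡9, 9^{2}≡23, 9^{4}≡7. Then 9^{7} = 9^{4+2+1} ≡ 7 × 23 × 9 ≡ 28 mod 29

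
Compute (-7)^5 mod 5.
Using Fermat: (-7)^{4} ≡ 1 (mod 5). 5 ≡ 1 (mod 4). So (-7)^{5} ≡ (-7)^{1} ≡ 3 (mod 5)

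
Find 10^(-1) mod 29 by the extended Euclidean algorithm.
Extended GCD: 10(3) + 29(-1) = 1. So 10^(-1) ≡ 3 mod 29. Verify: 10 × 3 = 30 ≡ 1 mod 29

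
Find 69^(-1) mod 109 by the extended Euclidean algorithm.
Extended GCD: 69(-30) + 109(19) = 1. So 69^(-1) ≡ -30 ≡ 79 mod 109. Verify: 69 × 79 = 5451 ≡ 1 mod 109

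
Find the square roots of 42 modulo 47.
The square roots of 42 mod 47 are 18 and 29. Verify: 18² = 324 ≡ 42 mod 47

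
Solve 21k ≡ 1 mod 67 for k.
Since 67 is prime, by Fermat 21^(-1) ≡ 21^{65} ≡ 16 mod 67. Verify: 21 × 16 = 336 ≡ 1 mod 67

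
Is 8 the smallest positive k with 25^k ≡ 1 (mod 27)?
Powers of 25 mod 27: 25^1≡25, 25^2≡4, 25^3≡19, 25^4≡16, 25^5≡22, 25^6≡10, 25^7≡7, 25^8≡13, 25^9≡1. 25^8≡13≢1, so ord ≠ 8. No, the actual order is 9.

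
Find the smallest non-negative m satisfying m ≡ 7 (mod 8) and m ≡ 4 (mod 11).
M = 8 × 11 = 88. M₁ = 11, y₁ ≡ 3 (mod 8). M₂ = 8, y₂ ≡ 7 (mod 11). m = 7×11×3 + 4×8×7 ≡ 15 (mod 88)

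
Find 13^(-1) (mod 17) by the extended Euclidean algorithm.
Extended GCD: 13(4) + 17(-3) = 1. So 13^(-1) ≡ 4 (mod 17). Verify: 13 × 4 = 52 ≡ 1 (mod 17)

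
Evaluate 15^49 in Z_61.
By repeated squaring mod 61: 15^{1}≡15, 15^{2}≡42, 15^{4}≡56, 15^{8}≡25, 15^{16}≡15, 15^{32}≡42. Then 15^{49} = 15^{32+16+1} ≡ 42 × 15 × 15 ≡ 56 mod 61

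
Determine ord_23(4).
Powers of 4 mod 23: 4^1≡4, 4^2≡16, 4^3≡18, 4^4≡3, 4^5≡12, 4^6≡2, 4^7≡8, 4^8≡9, 4^9≡13, 4^10≡6, 4^11≡1. ord_23(4) = 11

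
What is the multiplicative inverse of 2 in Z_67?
Since 67 is prime, by Fermat 2^(-1) ≡ 2^{65} ≡ 34 (mod 67). Verify: 2 × 34 = 68 ≡ 1 (mod 67)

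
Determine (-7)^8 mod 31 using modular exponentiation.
By repeated squaring mod 31: (-7)^{1}≡24, (-7)^{2}≡18, (-7)^{4}≡14, (-7)^{8}≡10. So (-7)^{8} ≡ 10 mod 31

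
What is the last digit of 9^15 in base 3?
By repeated squaring (mod 3): 9^{1}≡0, 9^{2}≡0, 9^{4}≡0, 9^{8}≡0. Then 9^{15} = 9^{8+4+2+1} ≡ 0 × 0 × 0 × 0 ≡ 0 (mod 3)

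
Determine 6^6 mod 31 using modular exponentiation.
By repeated squaring (mod 31): 6^{1}≡6, 6^{2}≡5, 6^{4}≡25. Then 6^{6} = 6^{4+2} ≡ 25 × 5 ≡ 1 (mod 31)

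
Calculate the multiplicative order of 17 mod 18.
Powers of 17 mod 18: 17^1≡17, 17^2≡1. ord_18(17) = 2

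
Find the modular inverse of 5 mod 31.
Since 31 is prime, by Fermat 5^(-1) ≡ 5^{29} ≡ 25 (mod 31). Verify: 5 × 25 = 125 ≡ 1 (mod 31)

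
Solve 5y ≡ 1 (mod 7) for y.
Since 7 is prime, by Fermat 5^(-1) ≡ 5^{5} ≡ 3 (mod 7). Verify: 5 × 3 = 15 ≡ 1 (mod 7)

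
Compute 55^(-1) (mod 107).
Since 107 is prime, by Fermat 55^(-1) ≡ 55^{105} ≡ 72 (mod 107). Verify: 55 × 72 = 3960 ≡ 1 (mod 107)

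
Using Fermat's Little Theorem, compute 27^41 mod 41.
By Fermat: 27^{40} ≡ 1 (mod 41). So 27^{41} = 27^{40} · 27^{1} ≡ 27^{1} ≡ 27 (mod 41)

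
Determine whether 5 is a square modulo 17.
By Euler's criterion: 5^{8} ≡ 16 (mod 17). Since this equals -1 (≡ 16), 5 is not a QR.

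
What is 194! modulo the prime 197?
(196)! = (194)! × (195) × (196) ≡ -1 (mod 197). So (194)! ≡ -1 × [(196)(195)]^(-1) ≡ 98 (mod 197)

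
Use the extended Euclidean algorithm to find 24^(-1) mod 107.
Extended GCD: 24(-49) + 107(11) = 1. So 24^(-1) ≡ -49 ≡ 58 (mod 107). Verify: 24 × 58 = 1392 ≡ 1 (mod 107)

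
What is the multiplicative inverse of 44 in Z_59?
Since 59 is prime, by Fermat 44^(-1) ≡ 44^{57} ≡ 55 (mod 59). Verify: 44 × 55 = 2420 ≡ 1 (mod 59)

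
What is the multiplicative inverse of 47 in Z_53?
Since 53 is prime, by Fermat 47^(-1) ≡ 47^{51} ≡ 44 (mod 53). Verify: 47 × 44 = 2068 ≡ 1 (mod 53)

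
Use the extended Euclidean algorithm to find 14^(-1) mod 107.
Extended GCD: 14(23) + 107(-3) = 1. So 14^(-1) ≡ 23 (mod 107). Verify: 14 × 23 = 322 ≡ 1 (mod 107)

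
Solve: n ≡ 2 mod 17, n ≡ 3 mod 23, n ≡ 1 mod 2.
M = 17 × 23 × 2 = 782. M₁ = 46, y₁ ≡ 10 mod 17. M₂ = 34, y₂ ≡ 21 mod 23. M₃ = 391, y₃ ≡ 1 mod 2. n = 2×46×10 + 3×34×21 + 1×391×1 ≡ 325 mod 782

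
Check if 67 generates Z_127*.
ord_127(67) divides 126. For each prime q|126: 67^{63}≡126, 67^{42}≡107, 67^{18}≡4, none ≡ 1. So 67 has order 126 and is a primitive root mod 127.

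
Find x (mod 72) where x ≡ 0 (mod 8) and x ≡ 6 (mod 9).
M = 8 × 9 = 72. M₁ = 9, y₁ ≡ 1 (mod 8). M₂ = 8, y₂ ≡ 8 (mod 9). x = 0×9×1 + 6×8×8 ≡ 24 (mod 72)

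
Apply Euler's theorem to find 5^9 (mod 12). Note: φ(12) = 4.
By Euler: 5^{4} ≡ 1 (mod 12) since gcd(5, 12) = 1. 9 = 2×4 + 1. So 5^{9} ≡ 5^{1} ≡ 5 (mod 12)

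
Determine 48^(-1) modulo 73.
Since 73 is prime, by Fermat 48^(-1) ≡ 48^{71} ≡ 35 mod 73. Verify: 48 × 35 = 1680 ≡ 1 mod 73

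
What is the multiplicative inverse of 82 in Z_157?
Since 157 is prime, by Fermat 82^(-1) ≡ 82^{155} ≡ 90 mod 157. Verify: 82 × 90 = 7380 ≡ 1 mod 157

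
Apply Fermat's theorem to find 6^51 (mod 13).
By Fermat: 6^{12} ≡ 1 (mod 13). 51 = 4×12 + 3. So 6^{51} ≡ 6^{3} ≡ 8 (mod 13)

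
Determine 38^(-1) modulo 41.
Since 41 is prime, by Fermat 38^(-1) ≡ 38^{39} ≡ 27 (mod 41). Verify: 38 × 27 = 1026 ≡ 1 (mod 41)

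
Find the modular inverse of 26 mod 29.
Since 29 is prime, by Fermat 26^(-1) ≡ 26^{27} ≡ 19 mod 29. Verify: 26 × 19 = 494 ≡ 1 mod 29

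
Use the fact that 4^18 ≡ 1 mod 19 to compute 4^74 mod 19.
By Fermat: 4^{18} ≡ 1 mod 19. 74 = 4×18 + 2. So 4^{74} ≡ 4^{2} ≡ 16 mod 19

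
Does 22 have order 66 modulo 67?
22^{11} ≡ 1 (mod 67) and 11 < 66, so ord_67(22) = 11 ≠ 66 and 22 is not a primitive root.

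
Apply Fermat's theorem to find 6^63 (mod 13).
By Fermat: 6^{12} ≡ 1 (mod 13). 63 = 5×12 + 3. So 6^{63} ≡ 6^{3} ≡ 8 (mod 13)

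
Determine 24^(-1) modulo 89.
Since 89 is prime, by Fermat 24^(-1) ≡ 24^{87} ≡ 26 (mod 89). Verify: 24 × 26 = 624 ≡ 1 (mod 89)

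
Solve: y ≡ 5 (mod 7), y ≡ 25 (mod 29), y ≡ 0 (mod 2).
M = 7 × 29 × 2 = 406. M₁ = 58, y₁ ≡ 4 (mod 7). M₂ = 14, y₂ ≡ 27 (mod 29). M₃ = 203, y₃ ≡ 1 (mod 2). y = 5×58×4 + 25×14×27 + 0×203×1 ≡ 54 (mod 406)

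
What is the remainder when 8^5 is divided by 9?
By repeated squaring (mod 9): 8^{1}≡8, 8^{2}≡1, 8^{4}≡1. Then 8^{5} = 8^{4+1} ≡ 1 × 8 ≡ 8 (mod 9)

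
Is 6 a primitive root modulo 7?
6^{2} ≡ 1 (mod 7) and 2 < 6, so ord_7(6) = 2 ≠ 6 and 6 is not a primitive root.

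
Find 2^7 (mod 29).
By repeated squaring (mod 29): 2^{1}≡2, 2^{2}≡4, 2^{4}≡16. Then 2^{7} = 2^{4+2+1} ≡ 16 × 4 × 2 ≡ 12 (mod 29)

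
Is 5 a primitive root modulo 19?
5^{9} ≡ 1 (mod 19) and 9 < 18, so ord_19(5) = 9 ≠ 18 and 5 is not a primitive root.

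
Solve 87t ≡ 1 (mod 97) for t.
Since 97 is prime, by Fermat 87^(-1) ≡ 87^{95} ≡ 29 (mod 97). Verify: 87 × 29 = 2523 ≡ 1 (mod 97)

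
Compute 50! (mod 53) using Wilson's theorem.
(52)! = (50)! × (51) × (52) ≡ -1 (mod 53). So (50)! ≡ -1 × [(52)(51)]^(-1) ≡ 26 (mod 53)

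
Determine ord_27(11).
Powers of 11 mod 27: 11^1≡11, 11^2≡13, 11^3≡8, 11^4≡7, 11^5≡23, 11^6≡10, 11^7≡2, 11^8≡22, 11^9≡26, 11^10≡16, 11^11≡14, 11^12≡19, 11^13≡20, 11^14≡4, 11^15≡17, 11^16≡25, 11^17≡5, 11^18≡1. So the order of 11 is 18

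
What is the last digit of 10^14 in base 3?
Using Fermat: 10^{2} ≡ 1 (mod 3). 14 ≡ 0 (mod 2). So 10^{14} ≡ 10^{0} ≡ 1 (mod 3)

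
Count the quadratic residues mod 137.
For prime 137, there are (p-1)/2 = (137-1)/2 = 68 quadratic residues (excluding 0).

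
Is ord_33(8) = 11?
Powers of 8 mod 33: 8^1≡8, 8^2≡31, 8^3≡17, 8^4≡4, 8^5≡32, 8^6≡25, 8^7≡2, 8^8≡16, 8^9≡29, 8^10≡1. Already 8^10≡1, so the order is 10 < 11. No, the actual order is 10.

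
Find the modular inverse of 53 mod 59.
Since 59 is prime, by Fermat 53^(-1) ≡ 53^{57} ≡ 49 (mod 59). Verify: 53 × 49 = 2597 ≡ 1 (mod 59)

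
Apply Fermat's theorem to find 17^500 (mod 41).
By Fermat: 17^{40} ≡ 1 (mod 41). 500 ≡ 20 (mod 40). So 17^{500} ≡ 17^{20} ≡ 40 (mod 41)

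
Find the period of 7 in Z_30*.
Powers of 7 mod 30: 7^1≡7, 7^2≡19, 7^3≡13, 7^4≡1. So the order of 7 is 4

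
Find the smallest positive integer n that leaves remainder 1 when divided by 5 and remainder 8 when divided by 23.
M = 5 × 23 = 115. M₁ = 23, y₁ ≡ 2 mod 5. M₂ = 5, y₂ ≡ 14 mod 23. n = 1×23×2 + 8×5×14 ≡ 31 mod 115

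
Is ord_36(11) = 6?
Powers of 11 mod 36: 11^1≡11, 11^2≡13, 11^3≡35, 11^4≡25, 11^5≡23, 11^6≡1. First k with 11^k≡1 is k=6. Yes, ord_36(11) = 6.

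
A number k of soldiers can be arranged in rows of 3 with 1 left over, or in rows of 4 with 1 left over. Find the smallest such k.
M = 3 × 4 = 12. M₁ = 4, y₁ ≡ 1 mod 3. M₂ = 3, y₂ ≡ 3 mod 4. k = 1×4×1 + 1×3×3 ≡ 1 mod 12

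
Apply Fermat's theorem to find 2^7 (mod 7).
By Fermat: 2^{6} ≡ 1 (mod 7). So 2^{7} = 2^{6} · 2^{1} ≡ 2^{1} ≡ 2 (mod 7)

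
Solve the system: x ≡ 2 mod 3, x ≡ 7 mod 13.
M = 3 × 13 = 39. M₁ = 13, y₁ ≡ 1 mod 3. M₂ = 3, y₂ ≡ 9 mod 13. x = 2×13×1 + 7×3×9 ≡ 20 mod 39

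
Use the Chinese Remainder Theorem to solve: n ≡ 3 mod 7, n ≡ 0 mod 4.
M = 7 × 4 = 28. M₁ = 4, y₁ ≡ 2 mod 7. M₂ = 7, y₂ ≡ 3 mod 4. n = 3×4×2 + 0×7×3 ≡ 24 mod 28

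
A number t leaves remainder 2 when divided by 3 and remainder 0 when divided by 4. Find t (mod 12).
M = 3 × 4 = 12. M₁ = 4, y₁ ≡ 1 (mod 3). M₂ = 3, y₂ ≡ 3 (mod 4). t = 2×4×1 + 0×3×3 ≡ 8 (mod 12)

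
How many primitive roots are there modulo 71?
A prime p has φ(p-1) primitive roots; here φ(70) = 24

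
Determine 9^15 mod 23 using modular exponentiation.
By repeated squaring (mod 23): 9^{1}≡9, 9^{2}≡12, 9^{4}≡6, 9^{8}≡13. Then 9^{15} = 9^{8+4+2+1} ≡ 13 × 6 × 12 × 9 ≡ 6 (mod 23)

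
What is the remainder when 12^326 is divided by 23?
Using Fermat: 12^{22} ≡ 1 mod 23. 326 ≡ 18 mod 22. So 12^{326} ≡ 12^{18} ≡ 16 mod 23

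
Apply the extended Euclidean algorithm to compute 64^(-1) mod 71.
Extended GCD: 64(10) + 71(-9) = 1. So 64^(-1) ≡ 10 (mod 71). Verify: 64 × 10 = 640 ≡ 1 (mod 71)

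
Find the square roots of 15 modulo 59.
The square roots of 15 mod 59 are 29 and 30. Verify: 29² = 841 ≡ 15 mod 59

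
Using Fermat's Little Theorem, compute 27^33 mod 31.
By Fermat: 27^{30} ≡ 1 (mod 31). So 27^{33} = 27^{30} · 27^{3} ≡ 27^{3} ≡ 29 (mod 31)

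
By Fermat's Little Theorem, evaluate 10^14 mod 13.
By Fermat: 10^{12} ≡ 1 (mod 13). So 10^{14} = 10^{12} · 10^{2} ≡ 10^{2} ≡ 9 (mod 13)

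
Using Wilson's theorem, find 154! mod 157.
(156)! = (154)! × (155) × (156) ≡ -1 mod 157. So (154)! ≡ -1 × [(156)(155)]^(-1) ≡ 78 mod 157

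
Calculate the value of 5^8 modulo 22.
By repeated squaring mod 22: 5^{1}≡5, 5^{2}≡3, 5^{4}≡9, 5^{8}≡15. So 5^{8} ≡ 15 mod 22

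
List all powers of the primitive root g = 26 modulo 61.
26^1, 26^2, ..., 26^{60} mod 61: [26, 5, 8, 25, 40, 3, 17, 15, 24, 14, 59, 9, 51, 45, 11, 42, 55, 27, 31, 13, 33, 4, 43, 20, 32, 39, 38, 12, 7, 60, 35, 56, 53, 36, 21, 58, 44, 46, 37, 47, 2, 52, 10, 16, 50, 19, 6, 34, 30, 48, 28, 57, 18, 41, 29, 22, 23, 49, 54, 1]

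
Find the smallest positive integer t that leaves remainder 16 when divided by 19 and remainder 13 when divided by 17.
M = 19 × 17 = 323. M₁ = 17, y₁ ≡ 9 (mod 19). M₂ = 19, y₂ ≡ 9 (mod 17). t = 16×17×9 + 13×19×9 ≡ 149 (mod 323)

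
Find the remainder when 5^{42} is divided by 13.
By Fermat: 5^{12} ≡ 1 (mod 13). 42 = 3×12 + 6. So 5^{42} ≡ 5^{6} ≡ 12 (mod 13)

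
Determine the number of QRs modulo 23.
The squaring map on Z_23* is 2-to-1, so there are (22)/2 = 11 QRs.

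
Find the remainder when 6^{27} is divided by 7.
By Fermat: 6^{6} ≡ 1 mod 7. 27 = 4×6 + 3. So 6^{27} ≡ 6^{3} ≡ 6 mod 7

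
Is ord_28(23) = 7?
Powers of 23 mod 28: 23^1≡23, 23^2≡25, 23^3≡15, 23^4≡9, 23^5≡11, 23^6≡1. Already 23^6≡1, so the order is 6 < 7. No, the actual order is 6.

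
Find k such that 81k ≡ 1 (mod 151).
Since 151 is prime, by Fermat 81^(-1) ≡ 81^{149} ≡ 110 (mod 151). Verify: 81 × 110 = 8910 ≡ 1 (mod 151)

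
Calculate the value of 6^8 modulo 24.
By repeated squaring (mod 24): 6^{1}≡6, 6^{2}≡12, 6^{4}≡0, 6^{8}≡0. So 6^{8} ≡ 0 (mod 24)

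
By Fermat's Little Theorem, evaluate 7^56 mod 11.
By Fermat: 7^{10} ≡ 1 mod 11. 56 = 5×10 + 6. So 7^{56} ≡ 7^{6} ≡ 4 mod 11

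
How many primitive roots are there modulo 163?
A prime p has φ(p-1) primitive roots; here φ(162) = 54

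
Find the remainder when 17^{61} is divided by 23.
By Fermat: 17^{22} ≡ 1 mod 23. 61 = 2×22 + 17. So 17^{61} ≡ 17^{17} ≡ 11 mod 23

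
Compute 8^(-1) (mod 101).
Since 101 is prime, by Fermat 8^(-1) ≡ 8^{99} ≡ 38 (mod 101). Verify: 8 × 38 = 304 ≡ 1 (mod 101)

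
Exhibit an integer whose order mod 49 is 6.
19 has order 6 mod 49 since 19^{6} ≡ 1 (mod 49) and no smaller power works.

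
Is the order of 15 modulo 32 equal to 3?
Powers of 15 mod 32: 15^1≡15, 15^2≡1. Already 15^2≡1, so the order is 2 < 3. No, the actual order is 2.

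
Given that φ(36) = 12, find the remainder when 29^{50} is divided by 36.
By Euler: 29^{12} ≡ 1 (mod 36) since gcd(29, 36) = 1. 50 = 4×12 + 2. So 29^{50} ≡ 29^{2} ≡ 13 (mod 36)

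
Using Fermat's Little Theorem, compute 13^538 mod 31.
By Fermat: 13^{30} ≡ 1 mod 31. 538 ≡ 28 mod 30. So 13^{538} ≡ 13^{28} ≡ 20 mod 31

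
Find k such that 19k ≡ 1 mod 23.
Since 23 is prime, by Fermat 19^(-1) ≡ 19^{21} ≡ 17 mod 23. Verify: 19 × 17 = 323 ≡ 1 mod 23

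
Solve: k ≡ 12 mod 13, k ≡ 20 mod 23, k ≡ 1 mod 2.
M = 13 × 23 × 2 = 598. M₁ = 46, y₁ ≡ 2 mod 13. M₂ = 26, y₂ ≡ 8 mod 23. M₃ = 299, y₃ ≡ 1 mod 2. k = 12×46×2 + 20×26×8 + 1×299×1 ≡ 181 mod 598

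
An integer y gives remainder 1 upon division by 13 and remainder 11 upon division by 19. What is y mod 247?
M = 13 × 19 = 247. M₁ = 19, y₁ ≡ 11 mod 13. M₂ = 13, y₂ ≡ 3 mod 19. y = 1×19×11 + 11×13×3 ≡ 144 mod 247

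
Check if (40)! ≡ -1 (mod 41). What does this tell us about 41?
(40)! mod 41 = 40. Since this equals -1 (mod 41), Wilson confirms 41 is prime.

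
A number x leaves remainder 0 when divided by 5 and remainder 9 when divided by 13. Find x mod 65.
M = 5 × 13 = 65. M₁ = 13, y₁ ≡ 2 mod 5. M₂ = 5, y₂ ≡ 8 mod 13. x = 0×13×2 + 9×5×8 ≡ 35 mod 65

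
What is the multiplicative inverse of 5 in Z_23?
Since 23 is prime, by Fermat 5^(-1) ≡ 5^{21} ≡ 14 mod 23. Verify: 5 × 14 = 70 ≡ 1 mod 23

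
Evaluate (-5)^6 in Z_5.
By repeated squaring (mod 5): (-5)^{1}≡0, (-5)^{2}≡0, (-5)^{4}≡0. Then (-5)^{6} = (-5)^{4+2} ≡ 0 × 0 ≡ 0 (mod 5)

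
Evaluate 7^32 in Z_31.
Using Fermat: 7^{30} ≡ 1 mod 31. 32 ≡ 2 mod 30. So 7^{32} ≡ 7^{2} ≡ 18 mod 31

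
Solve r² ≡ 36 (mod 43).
The square roots of 36 mod 43 are 6 and 37. Verify: 6² = 36 ≡ 36 (mod 43)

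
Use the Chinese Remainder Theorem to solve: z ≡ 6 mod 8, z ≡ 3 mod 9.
M = 8 × 9 = 72. M₁ = 9, y₁ ≡ 1 mod 8. M₂ = 8, y₂ ≡ 8 mod 9. z = 6×9×1 + 3×8×8 ≡ 30 mod 72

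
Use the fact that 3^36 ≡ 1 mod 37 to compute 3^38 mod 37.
By Fermat: 3^{36} ≡ 1 mod 37. So 3^{38} = 3^{36} · 3^{2} ≡ 3^{2} ≡ 9 mod 37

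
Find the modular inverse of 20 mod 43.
Since 43 is prime, by Fermat 20^(-1) ≡ 20^{41} ≡ 28 (mod 43). Verify: 20 × 28 = 560 ≡ 1 (mod 43)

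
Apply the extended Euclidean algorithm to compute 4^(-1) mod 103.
Extended GCD: 4(26) + 103(-1) = 1. So 4^(-1) ≡ 26 mod 103. Verify: 4 × 26 = 104 ≡ 1 mod 103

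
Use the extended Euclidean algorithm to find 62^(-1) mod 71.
Extended GCD: 62(-8) + 71(7) = 1. So 62^(-1) ≡ -8 ≡ 63 mod 71. Verify: 62 × 63 = 3906 ≡ 1 mod 71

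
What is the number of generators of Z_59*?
A prime p has φ(p-1) primitive roots; here φ(58) = 28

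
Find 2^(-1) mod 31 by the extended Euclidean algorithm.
Extended GCD: 2(-15) + 31(1) = 1. So 2^(-1) ≡ -15 ≡ 16 mod 31. Verify: 2 × 16 = 32 ≡ 1 mod 31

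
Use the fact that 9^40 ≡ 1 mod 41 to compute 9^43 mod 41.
By Fermat: 9^{40} ≡ 1 mod 41. So 9^{43} = 9^{40} · 9^{3} ≡ 9^{3} ≡ 32 mod 41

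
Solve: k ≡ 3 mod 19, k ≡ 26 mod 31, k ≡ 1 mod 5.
M = 19 × 31 × 5 = 2945. M₁ = 155, y₁ ≡ 13 mod 19. M₂ = 95, y₂ ≡ 16 mod 31. M₃ = 589, y₃ ≡ 4 mod 5. k = 3×155×13 + 26×95×16 + 1×589×4 ≡ 801 mod 2945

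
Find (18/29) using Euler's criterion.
(18/29) = 18^{14} mod 29 = -1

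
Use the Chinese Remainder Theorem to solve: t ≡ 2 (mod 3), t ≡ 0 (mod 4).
M = 3 × 4 = 12. M₁ = 4, y₁ ≡ 1 (mod 3). M₂ = 3, y₂ ≡ 3 (mod 4). t = 2×4×1 + 0×3×3 ≡ 8 (mod 12)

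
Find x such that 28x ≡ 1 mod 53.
Since 53 is prime, by Fermat 28^(-1) ≡ 28^{51} ≡ 36 mod 53. Verify: 28 × 36 = 1008 ≡ 1 mod 53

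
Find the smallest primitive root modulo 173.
g = 2. For each prime q|172: 2^{86}≡172, 2^{4}≡16, none ≡ 1, so ord_173(2) = 172 and 2 is a primitive root.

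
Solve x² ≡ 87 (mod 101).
The square roots of 87 mod 101 are 84 and 17. Verify: 84² = 7056 ≡ 87 (mod 101)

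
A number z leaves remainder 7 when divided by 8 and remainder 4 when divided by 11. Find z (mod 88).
M = 8 × 11 = 88. M₁ = 11, y₁ ≡ 3 (mod 8). M₂ = 8, y₂ ≡ 7 (mod 11). z = 7×11×3 + 4×8×7 ≡ 15 (mod 88)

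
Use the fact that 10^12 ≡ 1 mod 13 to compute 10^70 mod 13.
By Fermat: 10^{12} ≡ 1 mod 13. 70 = 5×12 + 10. So 10^{70} ≡ 10^{10} ≡ 3 mod 13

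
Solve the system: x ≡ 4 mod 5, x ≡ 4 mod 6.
M = 5 × 6 = 30. M₁ = 6, y₁ ≡ 1 mod 5. M₂ = 5, y₂ ≡ 5 mod 6. x = 4×6×1 + 4×5×5 ≡ 4 mod 30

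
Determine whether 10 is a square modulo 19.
By Euler's criterion: 10^{9} ≡ 18 mod 19. Since this equals -1 (≡ 18), 10 is not a QR.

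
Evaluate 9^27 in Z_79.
By repeated squaring (mod 79): 9^{1}≡9, 9^{2}≡2, 9^{4}≡4, 9^{8}≡16, 9^{16}≡19. Then 9^{27} = 9^{16+8+2+1} ≡ 19 × 16 × 2 × 9 ≡ 21 (mod 79)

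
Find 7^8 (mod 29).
By repeated squaring (mod 29): 7^{1}≡7, 7^{2}≡20, 7^{4}≡23, 7^{8}≡7. So 7^{8} ≡ 7 (mod 29)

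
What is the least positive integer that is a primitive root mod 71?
g = 7. Powers: [7, 49, 59, 58, 51, 2, 14, 27, 47, 45, ...] generates all 70 non-zero residues.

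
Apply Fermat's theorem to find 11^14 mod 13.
By Fermat: 11^{12} ≡ 1 mod 13. So 11^{14} = 11^{12} · 11^{2} ≡ 11^{2} ≡ 4 mod 13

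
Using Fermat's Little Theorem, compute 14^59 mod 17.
By Fermat: 14^{16} ≡ 1 (mod 17). 59 = 3×16 + 11. So 14^{59} ≡ 14^{11} ≡ 10 (mod 17)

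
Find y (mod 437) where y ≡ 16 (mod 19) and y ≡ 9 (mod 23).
M = 19 × 23 = 437. M₁ = 23, y₁ ≡ 5 (mod 19). M₂ = 19, y₂ ≡ 17 (mod 23). y = 16×23×5 + 9×19×17 ≡ 377 (mod 437)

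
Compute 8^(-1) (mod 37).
Since 37 is prime, by Fermat 8^(-1) ≡ 8^{35} ≡ 14 (mod 37). Verify: 8 × 14 = 112 ≡ 1 (mod 37)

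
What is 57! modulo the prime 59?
(58)! = (57)! × (58) ≡ -1 (mod 59). So (57)! ≡ -1 × (58)^(-1) ≡ (-1)×(-1) = 1 (mod 59)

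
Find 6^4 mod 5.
6^{4} = 1296 ≡ 1 mod 5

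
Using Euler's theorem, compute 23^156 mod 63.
By Euler: 23^{36} ≡ 1 mod 63 since gcd(23, 63) = 1. 156 = 4×36 + 12. So 23^{156} ≡ 23^{12} ≡ 1 mod 63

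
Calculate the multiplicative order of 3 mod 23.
Powers of 3 mod 23: 3^1≡3, 3^2≡9, 3^3≡4, 3^4≡12, 3^5≡13, 3^6≡16, 3^7≡2, 3^8≡6, 3^9≡18, 3^10≡8, 3^11≡1. ord_23(3) = 11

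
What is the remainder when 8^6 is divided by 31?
By repeated squaring mod 31: 8^{1}≡8, 8^{2}≡2, 8^{4}≡4. Then 8^{6} = 8^{4+2} ≡ 4 × 2 ≡ 8 mod 31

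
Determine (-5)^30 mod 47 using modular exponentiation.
By repeated squaring mod 47: (-5)^{1}≡42, (-5)^{2}≡25, (-5)^{4}≡14, (-5)^{8}≡8, (-5)^{16}≡17. Then (-5)^{30} = (-5)^{16+8+4+2} ≡ 17 × 8 × 14 × 25 ≡ 36 mod 47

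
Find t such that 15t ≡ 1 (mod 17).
Since 17 is prime, by Fermat 15^(-1) ≡ 15^{15} ≡ 8 (mod 17). Verify: 15 × 8 = 120 ≡ 1 (mod 17)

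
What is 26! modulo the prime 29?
(28)! = (26)! × (27) × (28) ≡ -1 (mod 29). So (26)! ≡ -1 × [(28)(27)]^(-1) ≡ 14 (mod 29)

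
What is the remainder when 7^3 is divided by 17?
7^{3} = 343 ≡ 3 mod 17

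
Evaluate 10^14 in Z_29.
By repeated squaring mod 29: 10^{1}≡10, 10^{2}≡13, 10^{4}≡24, 10^{8}≡25. Then 10^{14} = 10^{8+4+2} ≡ 25 × 24 × 13 ≡ 28 mod 29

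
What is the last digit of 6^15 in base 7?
Using Fermat: 6^{6} ≡ 1 (mod 7). 15 ≡ 3 (mod 6). So 6^{15} ≡ 6^{3} ≡ 6 (mod 7)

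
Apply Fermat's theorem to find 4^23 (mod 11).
By Fermat: 4^{10} ≡ 1 (mod 11). 23 = 2×10 + 3. So 4^{23} ≡ 4^{3} ≡ 9 (mod 11)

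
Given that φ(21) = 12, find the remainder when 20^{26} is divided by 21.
By Euler: 20^{12} ≡ 1 mod 21 since gcd(20, 21) = 1. 26 = 2×12 + 2. So 20^{26} ≡ 20^{2} ≡ 1 mod 21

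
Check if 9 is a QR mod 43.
By Euler's criterion: 9^{21} ≡ 1 mod 43. Since this equals 1, 9 is a QR.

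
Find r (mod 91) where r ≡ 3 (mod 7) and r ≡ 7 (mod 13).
M = 7 × 13 = 91. M₁ = 13, y₁ ≡ 6 (mod 7). M₂ = 7, y₂ ≡ 2 (mod 13). r = 3×13×6 + 7×7×2 ≡ 59 (mod 91)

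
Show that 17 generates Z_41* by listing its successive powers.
17^1, 17^2, ..., 17^{40} mod 41: [17, 2, 34, 4, 27, 8, 13, 16, 26, 32, 11, 23, 22, 5, 3, 10, 6, 20, 12, 40, 24, 39, 7, 37, 14, 33, 28, 25, 15, 9, 30, 18, 19, 36, 38, 31, 35, 21, 29, 1]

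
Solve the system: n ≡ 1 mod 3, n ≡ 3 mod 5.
M = 3 × 5 = 15. M₁ = 5, y₁ ≡ 2 mod 3. M₂ = 3, y₂ ≡ 2 mod 5. n = 1×5×2 + 3×3×2 ≡ 13 mod 15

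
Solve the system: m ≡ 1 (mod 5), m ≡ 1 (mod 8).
M = 5 × 8 = 40. M₁ = 8, y₁ ≡ 2 (mod 5). M₂ = 5, y₂ ≡ 5 (mod 8). m = 1×8×2 + 1×5×5 ≡ 1 (mod 40)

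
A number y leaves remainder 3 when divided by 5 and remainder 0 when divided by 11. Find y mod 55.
M = 5 × 11 = 55. M₁ = 11, y₁ ≡ 1 mod 5. M₂ = 5, y₂ ≡ 9 mod 11. y = 3×11×1 + 0×5×9 ≡ 33 mod 55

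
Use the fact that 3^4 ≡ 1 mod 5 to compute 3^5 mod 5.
By Fermat: 3^{4} ≡ 1 mod 5. So 3^{5} = 3^{4} · 3^{1} ≡ 3^{1} ≡ 3 mod 5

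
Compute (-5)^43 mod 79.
By repeated squaring (mod 79): (-5)^{1}≡74, (-5)^{2}≡25, (-5)^{4}≡72, (-5)^{8}≡49, (-5)^{16}≡31, (-5)^{32}≡13. Then (-5)^{43} = (-5)^{32+8+2+1} ≡ 13 × 49 × 25 × 74 ≡ 7 (mod 79)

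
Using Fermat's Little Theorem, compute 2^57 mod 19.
By Fermat: 2^{18} ≡ 1 (mod 19). 57 = 3×18 + 3. So 2^{57} ≡ 2^{3} ≡ 8 (mod 19)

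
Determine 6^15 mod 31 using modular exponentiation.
By repeated squaring mod 31: 6^{1}≡6, 6^{2}≡5, 6^{4}≡25, 6^{8}≡5. Then 6^{15} = 6^{8+4+2+1} ≡ 5 × 25 × 5 × 6 ≡ 30 mod 31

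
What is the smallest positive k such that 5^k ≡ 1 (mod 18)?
Powers of 5 mod 18: 5^1≡5, 5^2≡7, 5^3≡17, 5^4≡13, 5^5≡11, 5^6≡1. So the order of 5 is 6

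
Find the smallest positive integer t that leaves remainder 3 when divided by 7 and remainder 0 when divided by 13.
M = 7 × 13 = 91. M₁ = 13, y₁ ≡ 6 (mod 7). M₂ = 7, y₂ ≡ 2 (mod 13). t = 3×13×6 + 0×7×2 ≡ 52 (mod 91)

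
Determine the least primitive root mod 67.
g = 2. Powers: [2, 4, 8, 16, 32, 64, 61, 55, 43, ...] generates all 66 non-zero residues.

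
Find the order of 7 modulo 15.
Powers of 7 mod 15: 7^1≡7, 7^2≡4, 7^3≡13, 7^4≡1. Order = 4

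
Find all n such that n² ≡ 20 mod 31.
The square roots of 20 mod 31 are 19 and 12. Verify: 19² = 361 ≡ 20 mod 31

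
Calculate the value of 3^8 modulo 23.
By repeated squaring mod 23: 3^{1}≡3, 3^{2}≡9, 3^{4}≡12, 3^{8}≡6. So 3^{8} ≡ 6 mod 23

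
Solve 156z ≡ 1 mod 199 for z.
Since 199 is prime, by Fermat 156^(-1) ≡ 156^{197} ≡ 37 mod 199. Verify: 156 × 37 = 5772 ≡ 1 mod 199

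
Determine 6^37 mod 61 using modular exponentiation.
By repeated squaring (mod 61): 6^{1}≡6, 6^{2}≡36, 6^{4}≡15, 6^{8}≡42, 6^{16}≡56, 6^{32}≡25. Then 6^{37} = 6^{32+4+1} ≡ 25 × 15 × 6 ≡ 54 (mod 61)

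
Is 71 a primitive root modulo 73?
71^{18} ≡ 1 mod 73 and 18 < 72, so ord_73(71) = 18 ≠ 72 and 71 is not a primitive root.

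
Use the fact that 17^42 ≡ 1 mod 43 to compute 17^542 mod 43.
By Fermat: 17^{42} ≡ 1 mod 43. 542 ≡ 38 mod 42. So 17^{542} ≡ 17^{38} ≡ 23 mod 43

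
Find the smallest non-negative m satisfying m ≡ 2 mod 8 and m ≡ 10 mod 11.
M = 8 × 11 = 88. M₁ = 11, y₁ ≡ 3 mod 8. M₂ = 8, y₂ ≡ 7 mod 11. m = 2×11×3 + 10×8×7 ≡ 10 mod 88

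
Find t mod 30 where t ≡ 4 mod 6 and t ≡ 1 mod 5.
M = 6 × 5 = 30. M₁ = 5, y₁ ≡ 5 mod 6. M₂ = 6, y₂ ≡ 1 mod 5. t = 4×5×5 + 1×6×1 ≡ 16 mod 30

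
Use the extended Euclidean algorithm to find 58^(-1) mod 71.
Extended GCD: 58(-11) + 71(9) = 1. So 58^(-1) ≡ -11 ≡ 60 (mod 71). Verify: 58 × 60 = 3480 ≡ 1 (mod 71)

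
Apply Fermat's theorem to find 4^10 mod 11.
By Fermat's Little Theorem, 4^{10} ≡ 1 mod 11 since 11 is prime and gcd(4, 11) = 1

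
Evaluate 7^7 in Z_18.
By repeated squaring mod 18: 7^{1}≡7, 7^{2}≡13, 7^{4}≡7. Then 7^{7} = 7^{4+2+1} ≡ 7 × 13 × 7 ≡ 7 mod 18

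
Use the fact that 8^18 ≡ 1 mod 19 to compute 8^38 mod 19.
By Fermat: 8^{18} ≡ 1 mod 19. 38 = 2×18 + 2. So 8^{38} ≡ 8^{2} ≡ 7 mod 19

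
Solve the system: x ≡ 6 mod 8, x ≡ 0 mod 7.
M = 8 × 7 = 56. M₁ = 7, y₁ ≡ 7 mod 8. M₂ = 8, y₂ ≡ 1 mod 7. x = 6×7×7 + 0×8×1 ≡ 14 mod 56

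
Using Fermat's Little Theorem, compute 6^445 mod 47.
By Fermat: 6^{46} ≡ 1 (mod 47). 445 ≡ 31 (mod 46). So 6^{445} ≡ 6^{31} ≡ 24 (mod 47)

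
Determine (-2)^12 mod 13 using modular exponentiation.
Using Fermat: (-2)^{12} ≡ 1 mod 13. 12 ≡ 0 mod 12. So (-2)^{12} ≡ (-2)^{0} ≡ 1 mod 13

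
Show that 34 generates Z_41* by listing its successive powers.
34^1, 34^2, ..., 34^{40} mod 41: [34, 8, 26, 23, 3, 20, 24, 37, 28, 9, 19, 31, 29, 2, 27, 16, 11, 5, 6, 40, 7, 33, 15, 18, 38, 21, 17, 4, 13, 32, 22, 10, 12, 39, 14, 25, 30, 36, 35, 1]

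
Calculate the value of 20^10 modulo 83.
By repeated squaring (mod 83): 20^{1}≡20, 20^{2}≡68, 20^{4}≡59, 20^{8}≡78. Then 20^{10} = 20^{8+2} ≡ 78 × 68 ≡ 75 (mod 83)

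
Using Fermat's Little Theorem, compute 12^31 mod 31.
By Fermat: 12^{30} ≡ 1 (mod 31). So 12^{31} = 12^{30} · 12^{1} ≡ 12^{1} ≡ 12 (mod 31)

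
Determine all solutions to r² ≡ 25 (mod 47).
The square roots of 25 mod 47 are 42 and 5. Verify: 42² = 1764 ≡ 25 (mod 47)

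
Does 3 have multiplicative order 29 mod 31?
Powers of 3 mod 31: 3^1≡3, 3^2≡9, 3^3≡27, 3^4≡19, 3^5≡26, 3^6≡16, 3^7≡17, 3^8≡20, 3^9≡29, 3^10≡25, 3^11≡13, 3^12≡8, 3^13≡24, 3^14≡10, 3^15≡30, 3^16≡28, 3^17≡22, 3^18≡4, 3^19≡12, 3^20≡5, 3^21≡15, 3^22≡14, 3^23≡11, 3^24≡2, 3^25≡6, 3^26≡18, 3^27≡23, 3^28≡7, 3^29≡21, 3^30≡1. 3^29≡21≢1, so ord ≠ 29. No, the actual order is 30.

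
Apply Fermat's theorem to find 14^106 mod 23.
By Fermat: 14^{22} ≡ 1 mod 23. 106 = 4×22 + 18. So 14^{106} ≡ 14^{18} ≡ 4 mod 23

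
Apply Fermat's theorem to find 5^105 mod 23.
By Fermat: 5^{22} ≡ 1 mod 23. 105 = 4×22 + 17. So 5^{105} ≡ 5^{17} ≡ 15 mod 23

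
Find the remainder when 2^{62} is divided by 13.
By Fermat: 2^{12} ≡ 1 mod 13. 62 = 5×12 + 2. So 2^{62} ≡ 2^{2} ≡ 4 mod 13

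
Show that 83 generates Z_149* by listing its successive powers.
83^1, 83^2, ..., 83^{148} mod 149: [83, 35, 74, 33, 57, 112, 58, 46, 93, 120, 126, 28, 89, 86, 135, 30, 106, 7, 134, 96, 71, 82, 101, 39, 108, 24, 55, 95, 137, 47, 27, 6, 51, 61, 146, 49, 44, 76, 50, 127, 111, 124, 11, 19, 87, 69, 65, 31, 40, 42, 59, 129, 128, 45, 10, 85, 52, 144, 32, 123, 77, 133, 13, 36, 8, 68, 131, 145, 115, 9, 2, 17, 70, 148, 66, 114, 75, 116, 92, 37, 91, 103, 56, 29, 23, 121, 60, 63, 14, 119, 43, 142, 15, 53, 78, 67, 48, 110, 41, 125, 94, 54, 12, 102, 122, 143, 98, 88, 3, 100, 105, 73, 99, 22, 38, 25, 138, 130, 62, 80, 84, 118, 109, 107, 90, 20, 21, 104, 139, 64, 97, 5, 117, 26, 72, 16, 136, 113, 141, 81, 18, 4, 34, 140, 147, 132, 79, 1]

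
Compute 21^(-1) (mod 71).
Since 71 is prime, by Fermat 21^(-1) ≡ 21^{69} ≡ 44 (mod 71). Verify: 21 × 44 = 924 ≡ 1 (mod 71)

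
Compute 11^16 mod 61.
By repeated squaring mod 61: 11^{1}≡11, 11^{2}≡60, 11^{4}≡1, 11^{8}≡1, 11^{16}≡1. So 11^{16} ≡ 1 mod 61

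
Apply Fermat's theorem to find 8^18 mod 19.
By Fermat's Little Theorem, 8^{18} ≡ 1 mod 19 since 19 is prime and gcd(8, 19) = 1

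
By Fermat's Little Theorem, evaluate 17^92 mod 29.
By Fermat: 17^{28} ≡ 1 mod 29. 92 = 3×28 + 8. So 17^{92} ≡ 17^{8} ≡ 1 mod 29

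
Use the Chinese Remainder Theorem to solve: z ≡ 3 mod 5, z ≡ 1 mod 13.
M = 5 × 13 = 65. M₁ = 13, y₁ ≡ 2 mod 5. M₂ = 5, y₂ ≡ 8 mod 13. z = 3×13×2 + 1×5×8 ≡ 53 mod 65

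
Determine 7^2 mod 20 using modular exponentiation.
7^{2} = 49 ≡ 9 (mod 20)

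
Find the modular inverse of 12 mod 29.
Since 29 is prime, by Fermat 12^(-1) ≡ 12^{27} ≡ 17 (mod 29). Verify: 12 × 17 = 204 ≡ 1 (mod 29)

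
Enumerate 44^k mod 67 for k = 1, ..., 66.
44^1, 44^2, ..., 44^{66} mod 67: [44, 60, 27, 49, 12, 59, 50, 56, 52, 10, 38, 64, 2, 21, 53, 54, 31, 24, 51, 33, 45, 37, 20, 9, 61, 4, 42, 39, 41, 62, 48, 35, 66, 23, 7, 40, 18, 55, 8, 17, 11, 15, 57, 29, 3, 65, 46, 14, 13, 36, 43, 16, 34, 22, 30, 47, 58, 6, 63, 25, 28, 26, 5, 19, 32, 1]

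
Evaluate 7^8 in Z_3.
Using Fermat: 7^{2} ≡ 1 (mod 3). 8 ≡ 0 (mod 2). So 7^{8} ≡ 7^{0} ≡ 1 (mod 3)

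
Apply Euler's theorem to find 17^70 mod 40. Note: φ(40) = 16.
By Euler: 17^{16} ≡ 1 mod 40 since gcd(17, 40) = 1. 70 = 4×16 + 6. So 17^{70} ≡ 17^{6} ≡ 9 mod 40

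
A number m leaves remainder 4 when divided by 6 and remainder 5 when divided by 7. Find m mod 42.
M = 6 × 7 = 42. M₁ = 7, y₁ ≡ 1 mod 6. M₂ = 6, y₂ ≡ 6 mod 7. m = 4×7×1 + 5×6×6 ≡ 40 mod 42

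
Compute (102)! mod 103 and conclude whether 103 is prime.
(102)! mod 103 = 102. Since 102 ≡ -1 (mod 103), 103 is prime.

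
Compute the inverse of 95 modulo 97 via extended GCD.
Extended GCD: 95(48) + 97(-47) = 1. So 95^(-1) ≡ 48 (mod 97). Verify: 95 × 48 = 4560 ≡ 1 (mod 97)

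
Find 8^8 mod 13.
By repeated squaring mod 13: 8^{1}≡8, 8^{2}≡12, 8^{4}≡1, 8^{8}≡1. So 8^{8} ≡ 1 mod 13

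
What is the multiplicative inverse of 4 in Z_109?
Since 109 is prime, by Fermat 4^(-1) ≡ 4^{107} ≡ 82 mod 109. Verify: 4 × 82 = 328 ≡ 1 mod 109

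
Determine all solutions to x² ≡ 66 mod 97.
The square roots of 66 mod 97 are 39 and 58. Verify: 39² = 1521 ≡ 66 mod 97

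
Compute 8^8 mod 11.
By repeated squaring mod 11: 8^{1}≡8, 8^{2}≡9, 8^{4}≡4, 8^{8}≡5. So 8^{8} ≡ 5 mod 11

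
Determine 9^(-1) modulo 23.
Since 23 is prime, by Fermat 9^(-1) ≡ 9^{21} ≡ 18 (mod 23). Verify: 9 × 18 = 162 ≡ 1 (mod 23)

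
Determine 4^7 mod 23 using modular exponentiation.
By repeated squaring (mod 23): 4^{1}≡4, 4^{2}≡16, 4^{4}≡3. Then 4^{7} = 4^{4+2+1} ≡ 3 × 16 × 4 ≡ 8 (mod 23)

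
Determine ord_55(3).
Powers of 3 mod 55: 3^1≡3, 3^2≡9, 3^3≡27, 3^4≡26, 3^5≡23, 3^6≡14, 3^7≡42, 3^8≡16, 3^9≡48, 3^10≡34, 3^11≡47, 3^12≡31, 3^13≡38, 3^14≡4, 3^15≡12, 3^16≡36, 3^17≡53, 3^18≡49, 3^19≡37, 3^20≡1. Order = 20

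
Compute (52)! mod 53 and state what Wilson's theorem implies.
(52)! mod 53 = 52. Since this equals -1 mod 53, Wilson confirms 53 is prime.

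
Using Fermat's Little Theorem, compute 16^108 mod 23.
By Fermat: 16^{22} ≡ 1 mod 23. 108 = 4×22 + 20. So 16^{108} ≡ 16^{20} ≡ 8 mod 23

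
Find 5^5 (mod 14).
By repeated squaring (mod 14): 5^{1}≡5, 5^{2}≡11, 5^{4}≡9. Then 5^{5} = 5^{4+1} ≡ 9 × 5 ≡ 3 (mod 14)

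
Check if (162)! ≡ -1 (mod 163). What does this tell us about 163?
(162)! mod 163 = 162. Since this equals -1 (mod 163), Wilson confirms 163 is prime.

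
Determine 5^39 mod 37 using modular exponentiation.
Using Fermat: 5^{36} ≡ 1 mod 37. 39 ≡ 3 mod 36. So 5^{39} ≡ 5^{3} ≡ 14 mod 37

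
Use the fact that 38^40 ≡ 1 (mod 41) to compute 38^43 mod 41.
By Fermat: 38^{40} ≡ 1 (mod 41). So 38^{43} = 38^{40} · 38^{3} ≡ 38^{3} ≡ 14 (mod 41)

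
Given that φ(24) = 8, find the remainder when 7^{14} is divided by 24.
By Euler: 7^{8} ≡ 1 mod 24 since gcd(7, 24) = 1. 14 = 1×8 + 6. So 7^{14} ≡ 7^{6} ≡ 1 mod 24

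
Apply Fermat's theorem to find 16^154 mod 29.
By Fermat: 16^{28} ≡ 1 mod 29. 154 = 5×28 + 14. So 16^{154} ≡ 16^{14} ≡ 1 mod 29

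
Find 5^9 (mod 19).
By repeated squaring (mod 19): 5^{1}≡5, 5^{2}≡6, 5^{4}≡17, 5^{8}≡4. Then 5^{9} = 5^{8+1} ≡ 4 × 5 ≡ 1 (mod 19)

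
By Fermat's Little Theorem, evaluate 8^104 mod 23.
By Fermat: 8^{22} ≡ 1 mod 23. 104 = 4×22 + 16. So 8^{104} ≡ 8^{16} ≡ 16 mod 23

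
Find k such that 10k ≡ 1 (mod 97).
Since 97 is prime, by Fermat 10^(-1) ≡ 10^{95} ≡ 68 (mod 97). Verify: 10 × 68 = 680 ≡ 1 (mod 97)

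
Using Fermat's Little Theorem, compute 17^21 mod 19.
By Fermat: 17^{18} ≡ 1 mod 19. So 17^{21} = 17^{18} · 17^{3} ≡ 17^{3} ≡ 11 mod 19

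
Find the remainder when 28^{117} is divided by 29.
By Fermat: 28^{28} ≡ 1 mod 29. 117 = 4×28 + 5. So 28^{117} ≡ 28^{5} ≡ 28 mod 29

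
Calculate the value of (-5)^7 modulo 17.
By repeated squaring (mod 17): (-5)^{1}≡12, (-5)^{2}≡8, (-5)^{4}≡13. Then (-5)^{7} = (-5)^{4+2+1} ≡ 13 × 8 × 12 ≡ 7 (mod 17)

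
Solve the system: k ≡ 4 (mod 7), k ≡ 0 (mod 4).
M = 7 × 4 = 28. M₁ = 4, y₁ ≡ 2 (mod 7). M₂ = 7, y₂ ≡ 3 (mod 4). k = 4×4×2 + 0×7×3 ≡ 4 (mod 28)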